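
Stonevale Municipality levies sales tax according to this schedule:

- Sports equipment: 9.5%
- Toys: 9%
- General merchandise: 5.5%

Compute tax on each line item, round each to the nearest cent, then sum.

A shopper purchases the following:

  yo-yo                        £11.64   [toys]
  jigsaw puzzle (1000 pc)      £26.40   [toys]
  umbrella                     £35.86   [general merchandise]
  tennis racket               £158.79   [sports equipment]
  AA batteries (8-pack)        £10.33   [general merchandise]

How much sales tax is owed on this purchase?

£21.06

Yo-yo £11.64: toys → 9% → £1.05
Jigsaw puzzle (1000 pc) £26.40: toys → 9% → £2.38
Umbrella £35.86: general merchandise → 5.5% → £1.97
Tennis racket £158.79: sports equipment → 9.5% → £15.09
AA batteries (8-pack) £10.33: general merchandise → 5.5% → £0.57
Total tax = £1.05 + £2.38 + £1.97 + £15.09 + £0.57 = £21.06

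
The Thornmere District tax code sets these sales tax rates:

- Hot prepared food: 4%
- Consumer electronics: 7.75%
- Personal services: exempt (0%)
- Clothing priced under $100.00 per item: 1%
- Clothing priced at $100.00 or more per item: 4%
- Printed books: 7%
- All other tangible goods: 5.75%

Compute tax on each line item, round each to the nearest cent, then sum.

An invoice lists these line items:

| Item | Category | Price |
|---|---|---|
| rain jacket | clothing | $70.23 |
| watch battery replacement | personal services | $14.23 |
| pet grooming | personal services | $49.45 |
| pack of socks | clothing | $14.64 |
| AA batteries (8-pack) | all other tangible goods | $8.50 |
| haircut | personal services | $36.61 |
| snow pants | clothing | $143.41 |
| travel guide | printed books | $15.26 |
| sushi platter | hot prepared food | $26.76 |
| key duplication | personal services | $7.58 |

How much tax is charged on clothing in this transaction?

Rain jacket $70.23: clothing, under $100.00 → 1% → $0.70
Pack of socks $14.64: clothing, under $100.00 → 1% → $0.15
Snow pants $143.41: clothing, $100.00 or more → 4% → $5.74
Tax on clothing = $0.70 + $0.15 + $5.74 = $6.59

$6.59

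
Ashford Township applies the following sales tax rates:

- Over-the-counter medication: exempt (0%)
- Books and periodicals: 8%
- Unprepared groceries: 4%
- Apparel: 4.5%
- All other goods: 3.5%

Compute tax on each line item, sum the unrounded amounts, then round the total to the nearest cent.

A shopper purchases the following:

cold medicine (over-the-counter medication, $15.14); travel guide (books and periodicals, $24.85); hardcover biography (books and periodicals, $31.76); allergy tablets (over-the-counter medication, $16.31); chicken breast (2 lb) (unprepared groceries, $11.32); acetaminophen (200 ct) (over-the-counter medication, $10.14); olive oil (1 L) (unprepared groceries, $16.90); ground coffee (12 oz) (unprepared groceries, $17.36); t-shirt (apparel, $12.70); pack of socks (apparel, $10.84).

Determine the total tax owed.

$7.41

Cold medicine $15.14: over-the-counter medication → 0% → $0.00
Travel guide $24.85: books and periodicals → 8% → $1.988
Hardcover biography $31.76: books and periodicals → 8% → $2.5408
Allergy tablets $16.31: over-the-counter medication → 0% → $0.00
Chicken breast (2 lb) $11.32: unprepared groceries → 4% → $0.4528
Acetaminophen (200 ct) $10.14: over-the-counter medication → 0% → $0.00
Olive oil (1 L) $16.90: unprepared groceries → 4% → $0.676
Ground coffee (12 oz) $17.36: unprepared groceries → 4% → $0.6944
T-shirt $12.70: apparel → 4.5% → $0.5715
Pack of socks $10.84: apparel → 4.5% → $0.4878
Unrounded tax sum = $7.4113 → $7.41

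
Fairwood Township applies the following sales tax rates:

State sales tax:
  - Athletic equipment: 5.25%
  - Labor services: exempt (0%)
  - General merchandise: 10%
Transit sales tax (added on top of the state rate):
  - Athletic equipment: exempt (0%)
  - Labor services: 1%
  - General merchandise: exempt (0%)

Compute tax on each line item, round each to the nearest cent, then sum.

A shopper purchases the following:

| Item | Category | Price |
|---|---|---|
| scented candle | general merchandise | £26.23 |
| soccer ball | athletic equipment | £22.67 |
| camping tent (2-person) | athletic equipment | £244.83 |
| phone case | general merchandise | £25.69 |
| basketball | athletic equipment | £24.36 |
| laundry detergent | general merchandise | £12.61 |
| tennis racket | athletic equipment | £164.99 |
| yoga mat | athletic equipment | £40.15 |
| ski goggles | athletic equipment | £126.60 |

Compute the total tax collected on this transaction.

Scented candle £26.23: general merchandise → 10% + 0% transit = 10% → £2.62
Soccer ball £22.67: athletic equipment → 5.25% + 0% transit = 5.25% → £1.19
Camping tent (2-person) £244.83: athletic equipment → 5.25% + 0% transit = 5.25% → £12.85
Phone case £25.69: general merchandise → 10% + 0% transit = 10% → £2.57
Basketball £24.36: athletic equipment → 5.25% + 0% transit = 5.25% → £1.28
Laundry detergent £12.61: general merchandise → 10% + 0% transit = 10% → £1.26
Tennis racket £164.99: athletic equipment → 5.25% + 0% transit = 5.25% → £8.66
Yoga mat £40.15: athletic equipment → 5.25% + 0% transit = 5.25% → £2.11
Ski goggles £126.60: athletic equipment → 5.25% + 0% transit = 5.25% → £6.65
Total tax = £2.62 + £1.19 + £12.85 + £2.57 + £1.28 + £1.26 + £8.66 + £2.11 + £6.65 = £39.19

£39.19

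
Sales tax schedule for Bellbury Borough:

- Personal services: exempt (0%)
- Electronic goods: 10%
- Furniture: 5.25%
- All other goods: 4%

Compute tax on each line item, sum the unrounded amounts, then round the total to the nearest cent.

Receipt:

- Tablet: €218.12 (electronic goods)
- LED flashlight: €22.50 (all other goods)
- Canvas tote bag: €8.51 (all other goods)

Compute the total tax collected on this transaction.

Tablet €218.12: electronic goods → 10% → €21.812
LED flashlight €22.50: all other goods → 4% → €0.90
Canvas tote bag €8.51: all other goods → 4% → €0.3404
Unrounded tax sum = €23.0524 → €23.05

€23.05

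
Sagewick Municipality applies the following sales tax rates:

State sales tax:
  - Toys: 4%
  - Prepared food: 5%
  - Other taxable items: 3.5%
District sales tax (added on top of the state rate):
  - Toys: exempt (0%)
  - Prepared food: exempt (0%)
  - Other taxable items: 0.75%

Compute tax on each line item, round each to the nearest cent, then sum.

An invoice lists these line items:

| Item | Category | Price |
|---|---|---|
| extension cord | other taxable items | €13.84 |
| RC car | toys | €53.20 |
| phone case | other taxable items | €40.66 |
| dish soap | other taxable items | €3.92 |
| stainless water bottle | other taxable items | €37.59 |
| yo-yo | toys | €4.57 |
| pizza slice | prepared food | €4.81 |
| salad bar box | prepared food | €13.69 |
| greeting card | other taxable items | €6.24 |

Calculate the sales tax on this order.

Extension cord €13.84: other taxable items → 3.5% + 0.75% district = 4.25% → €0.59
RC car €53.20: toys → 4% + 0% district = 4% → €2.13
Phone case €40.66: other taxable items → 3.5% + 0.75% district = 4.25% → €1.73
Dish soap €3.92: other taxable items → 3.5% + 0.75% district = 4.25% → €0.17
Stainless water bottle €37.59: other taxable items → 3.5% + 0.75% district = 4.25% → €1.60
Yo-yo €4.57: toys → 4% + 0% district = 4% → €0.18
Pizza slice €4.81: prepared food → 5% + 0% district = 5% → €0.24
Salad bar box €13.69: prepared food → 5% + 0% district = 5% → €0.68
Greeting card €6.24: other taxable items → 3.5% + 0.75% district = 4.25% → €0.27
Total tax = €0.59 + €2.13 + €1.73 + €0.17 + €1.60 + €0.18 + €0.24 + €0.68 + €0.27 = €7.59

€7.59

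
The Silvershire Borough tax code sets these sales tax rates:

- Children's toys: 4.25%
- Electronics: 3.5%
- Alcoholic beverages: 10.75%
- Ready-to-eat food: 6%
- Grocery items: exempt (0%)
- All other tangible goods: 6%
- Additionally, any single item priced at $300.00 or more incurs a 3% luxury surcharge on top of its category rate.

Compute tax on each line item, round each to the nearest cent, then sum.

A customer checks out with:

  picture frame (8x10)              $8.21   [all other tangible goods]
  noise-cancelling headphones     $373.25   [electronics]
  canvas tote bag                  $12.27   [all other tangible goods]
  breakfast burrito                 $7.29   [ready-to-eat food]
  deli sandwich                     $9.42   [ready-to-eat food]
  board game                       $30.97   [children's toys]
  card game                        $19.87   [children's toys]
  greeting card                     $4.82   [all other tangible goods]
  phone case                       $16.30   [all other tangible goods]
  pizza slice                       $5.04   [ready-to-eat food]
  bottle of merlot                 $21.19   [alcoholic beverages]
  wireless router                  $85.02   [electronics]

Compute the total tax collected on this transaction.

Picture frame (8x10) $8.21: all other tangible goods → 6% → $0.49
Noise-cancelling headphones $373.25: electronics → 3.5% + 3% surcharge = 6.5% → $24.26
Canvas tote bag $12.27: all other tangible goods → 6% → $0.74
Breakfast burrito $7.29: ready-to-eat food → 6% → $0.44
Deli sandwich $9.42: ready-to-eat food → 6% → $0.57
Board game $30.97: children's toys → 4.25% → $1.32
Card game $19.87: children's toys → 4.25% → $0.84
Greeting card $4.82: all other tangible goods → 6% → $0.29
Phone case $16.30: all other tangible goods → 6% → $0.98
Pizza slice $5.04: ready-to-eat food → 6% → $0.30
Bottle of merlot $21.19: alcoholic beverages → 10.75% → $2.28
Wireless router $85.02: electronics → 3.5% → $2.98
Total tax = $0.49 + $24.26 + $0.74 + $0.44 + $0.57 + $1.32 + $0.84 + $0.29 + $0.98 + $0.30 + $2.28 + $2.98 = $35.49

$35.49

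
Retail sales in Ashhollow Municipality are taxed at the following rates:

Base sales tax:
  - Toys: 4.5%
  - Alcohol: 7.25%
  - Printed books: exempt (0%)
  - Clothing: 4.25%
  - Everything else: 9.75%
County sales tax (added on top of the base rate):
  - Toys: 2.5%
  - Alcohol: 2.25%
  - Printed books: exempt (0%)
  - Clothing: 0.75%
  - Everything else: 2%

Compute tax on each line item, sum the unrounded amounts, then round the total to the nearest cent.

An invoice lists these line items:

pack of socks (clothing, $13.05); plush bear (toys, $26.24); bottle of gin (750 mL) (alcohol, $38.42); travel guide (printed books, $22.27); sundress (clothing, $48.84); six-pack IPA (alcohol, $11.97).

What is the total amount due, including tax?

$170.51

Pack of socks $13.05: clothing → 4.25% + 0.75% county = 5% → $0.6525
Plush bear $26.24: toys → 4.5% + 2.5% county = 7% → $1.8368
Bottle of gin (750 mL) $38.42: alcohol → 7.25% + 2.25% county = 9.5% → $3.6499
Travel guide $22.27: printed books → 0% + 0% county = 0% → $0.00
Sundress $48.84: clothing → 4.25% + 0.75% county = 5% → $2.442
Six-pack IPA $11.97: alcohol → 7.25% + 2.25% county = 9.5% → $1.13715
Subtotal = $160.79; unrounded tax = $9.71835 → $9.72; total due = $170.51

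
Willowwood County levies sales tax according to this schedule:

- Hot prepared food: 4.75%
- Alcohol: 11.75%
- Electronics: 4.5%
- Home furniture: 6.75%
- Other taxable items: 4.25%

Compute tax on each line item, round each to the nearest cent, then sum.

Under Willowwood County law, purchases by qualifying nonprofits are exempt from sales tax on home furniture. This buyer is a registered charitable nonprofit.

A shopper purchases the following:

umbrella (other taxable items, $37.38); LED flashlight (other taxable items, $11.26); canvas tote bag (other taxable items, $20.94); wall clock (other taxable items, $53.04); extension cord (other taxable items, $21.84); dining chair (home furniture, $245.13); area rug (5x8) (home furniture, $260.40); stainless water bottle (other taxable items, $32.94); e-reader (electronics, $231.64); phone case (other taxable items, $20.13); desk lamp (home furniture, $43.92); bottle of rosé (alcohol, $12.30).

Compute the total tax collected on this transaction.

$20.27

Umbrella $37.38: other taxable items → 4.25% → $1.59
LED flashlight $11.26: other taxable items → 4.25% → $0.48
Canvas tote bag $20.94: other taxable items → 4.25% → $0.89
Wall clock $53.04: other taxable items → 4.25% → $2.25
Extension cord $21.84: other taxable items → 4.25% → $0.93
Dining chair $245.13: home furniture, buyer-exempt → 0% → $0.00
Area rug (5x8) $260.40: home furniture, buyer-exempt → 0% → $0.00
Stainless water bottle $32.94: other taxable items → 4.25% → $1.40
E-reader $231.64: electronics → 4.5% → $10.42
Phone case $20.13: other taxable items → 4.25% → $0.86
Desk lamp $43.92: home furniture, buyer-exempt → 0% → $0.00
Bottle of rosé $12.30: alcohol → 11.75% → $1.45
Total tax = $1.59 + $0.48 + $0.89 + $2.25 + $0.93 + $1.40 + $10.42 + $0.86 + $1.45 = $20.27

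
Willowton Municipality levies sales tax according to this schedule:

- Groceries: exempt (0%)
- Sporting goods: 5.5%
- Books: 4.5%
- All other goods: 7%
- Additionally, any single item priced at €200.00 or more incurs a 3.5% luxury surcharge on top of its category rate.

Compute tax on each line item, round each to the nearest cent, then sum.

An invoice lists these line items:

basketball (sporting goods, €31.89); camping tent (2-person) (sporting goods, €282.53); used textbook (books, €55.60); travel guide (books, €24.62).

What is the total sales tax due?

Basketball €31.89: sporting goods → 5.5% → €1.75
Camping tent (2-person) €282.53: sporting goods → 5.5% + 3.5% surcharge = 9% → €25.43
Used textbook €55.60: books → 4.5% → €2.50
Travel guide €24.62: books → 4.5% → €1.11
Total tax = €1.75 + €25.43 + €2.50 + €1.11 = €30.79

€30.79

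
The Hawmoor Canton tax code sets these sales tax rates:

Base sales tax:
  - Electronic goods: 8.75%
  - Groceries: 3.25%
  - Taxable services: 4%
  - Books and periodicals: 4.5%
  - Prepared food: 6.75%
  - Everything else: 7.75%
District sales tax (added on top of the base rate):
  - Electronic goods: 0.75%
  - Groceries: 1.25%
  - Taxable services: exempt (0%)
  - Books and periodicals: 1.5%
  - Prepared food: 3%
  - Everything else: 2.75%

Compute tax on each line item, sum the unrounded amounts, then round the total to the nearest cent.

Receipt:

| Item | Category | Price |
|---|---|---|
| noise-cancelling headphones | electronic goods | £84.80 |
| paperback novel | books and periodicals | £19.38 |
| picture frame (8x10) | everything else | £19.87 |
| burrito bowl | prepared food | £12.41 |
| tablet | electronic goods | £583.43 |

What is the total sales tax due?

£67.94

Noise-cancelling headphones £84.80: electronic goods → 8.75% + 0.75% district = 9.5% → £8.056
Paperback novel £19.38: books and periodicals → 4.5% + 1.5% district = 6% → £1.1628
Picture frame (8x10) £19.87: everything else → 7.75% + 2.75% district = 10.5% → £2.08635
Burrito bowl £12.41: prepared food → 6.75% + 3% district = 9.75% → £1.209975
Tablet £583.43: electronic goods → 8.75% + 0.75% district = 9.5% → £55.42585
Unrounded tax sum = £67.940975 → £67.94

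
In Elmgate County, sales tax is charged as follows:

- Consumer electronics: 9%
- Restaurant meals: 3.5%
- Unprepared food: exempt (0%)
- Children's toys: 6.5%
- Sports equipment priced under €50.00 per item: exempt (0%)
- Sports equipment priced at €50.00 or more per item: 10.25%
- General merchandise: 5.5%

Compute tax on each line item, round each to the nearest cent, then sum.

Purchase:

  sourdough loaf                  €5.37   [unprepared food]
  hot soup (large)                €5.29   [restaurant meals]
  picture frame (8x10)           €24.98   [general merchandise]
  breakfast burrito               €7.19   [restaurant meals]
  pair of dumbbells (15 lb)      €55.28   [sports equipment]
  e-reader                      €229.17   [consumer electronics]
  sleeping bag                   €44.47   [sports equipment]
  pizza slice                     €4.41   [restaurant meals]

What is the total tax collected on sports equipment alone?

Pair of dumbbells (15 lb) €55.28: sports equipment, €50.00 or more → 10.25% → €5.67
Sleeping bag €44.47: sports equipment, under €50.00 → 0% → €0.00
Tax on sports equipment = €5.67 + €0.00 = €5.67

€5.67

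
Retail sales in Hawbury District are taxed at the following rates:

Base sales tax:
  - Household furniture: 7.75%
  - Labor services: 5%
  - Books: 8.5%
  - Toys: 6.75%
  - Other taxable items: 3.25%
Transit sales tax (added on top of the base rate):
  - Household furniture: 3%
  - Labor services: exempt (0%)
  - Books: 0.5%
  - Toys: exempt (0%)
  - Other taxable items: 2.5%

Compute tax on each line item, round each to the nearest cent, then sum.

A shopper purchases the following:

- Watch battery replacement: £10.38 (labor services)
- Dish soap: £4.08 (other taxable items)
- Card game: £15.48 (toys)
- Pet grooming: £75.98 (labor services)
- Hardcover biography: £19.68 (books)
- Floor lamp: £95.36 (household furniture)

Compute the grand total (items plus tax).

Watch battery replacement £10.38: labor services → 5% + 0% transit = 5% → £0.52
Dish soap £4.08: other taxable items → 3.25% + 2.5% transit = 5.75% → £0.23
Card game £15.48: toys → 6.75% + 0% transit = 6.75% → £1.04
Pet grooming £75.98: labor services → 5% + 0% transit = 5% → £3.80
Hardcover biography £19.68: books → 8.5% + 0.5% transit = 9% → £1.77
Floor lamp £95.36: household furniture → 7.75% + 3% transit = 10.75% → £10.25
Subtotal = £220.96; tax = £17.61; total due = £238.57

£238.57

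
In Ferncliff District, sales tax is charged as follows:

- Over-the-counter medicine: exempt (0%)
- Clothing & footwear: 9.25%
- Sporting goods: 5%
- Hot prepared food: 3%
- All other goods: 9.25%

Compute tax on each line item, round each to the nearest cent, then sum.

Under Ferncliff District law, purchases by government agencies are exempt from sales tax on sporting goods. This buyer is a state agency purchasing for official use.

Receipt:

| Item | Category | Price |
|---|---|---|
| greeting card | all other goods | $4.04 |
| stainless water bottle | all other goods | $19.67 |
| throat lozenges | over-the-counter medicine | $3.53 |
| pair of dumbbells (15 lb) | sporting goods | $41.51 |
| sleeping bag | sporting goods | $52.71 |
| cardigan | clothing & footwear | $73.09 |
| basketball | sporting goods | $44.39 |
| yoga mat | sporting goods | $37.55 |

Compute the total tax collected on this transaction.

$8.95

Greeting card $4.04: all other goods → 9.25% → $0.37
Stainless water bottle $19.67: all other goods → 9.25% → $1.82
Throat lozenges $3.53: over-the-counter medicine → 0% → $0.00
Pair of dumbbells (15 lb) $41.51: sporting goods, buyer-exempt → 0% → $0.00
Sleeping bag $52.71: sporting goods, buyer-exempt → 0% → $0.00
Cardigan $73.09: clothing & footwear → 9.25% → $6.76
Basketball $44.39: sporting goods, buyer-exempt → 0% → $0.00
Yoga mat $37.55: sporting goods, buyer-exempt → 0% → $0.00
Total tax = $0.37 + $1.82 + $6.76 = $8.95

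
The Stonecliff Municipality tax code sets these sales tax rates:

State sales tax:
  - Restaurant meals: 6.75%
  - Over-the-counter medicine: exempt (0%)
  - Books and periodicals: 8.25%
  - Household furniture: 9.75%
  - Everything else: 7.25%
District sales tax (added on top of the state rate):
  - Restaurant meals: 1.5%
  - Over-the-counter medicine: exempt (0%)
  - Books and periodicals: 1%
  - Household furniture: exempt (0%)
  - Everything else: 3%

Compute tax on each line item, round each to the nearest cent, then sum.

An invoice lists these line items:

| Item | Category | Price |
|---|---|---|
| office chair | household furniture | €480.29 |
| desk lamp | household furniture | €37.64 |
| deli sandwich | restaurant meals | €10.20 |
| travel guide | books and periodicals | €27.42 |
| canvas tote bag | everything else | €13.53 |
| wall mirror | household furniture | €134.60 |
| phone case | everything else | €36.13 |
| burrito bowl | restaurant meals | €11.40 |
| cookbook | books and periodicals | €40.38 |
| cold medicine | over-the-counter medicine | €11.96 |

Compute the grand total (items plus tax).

Office chair €480.29: household furniture → 9.75% + 0% district = 9.75% → €46.83
Desk lamp €37.64: household furniture → 9.75% + 0% district = 9.75% → €3.67
Deli sandwich €10.20: restaurant meals → 6.75% + 1.5% district = 8.25% → €0.84
Travel guide €27.42: books and periodicals → 8.25% + 1% district = 9.25% → €2.54
Canvas tote bag €13.53: everything else → 7.25% + 3% district = 10.25% → €1.39
Wall mirror €134.60: household furniture → 9.75% + 0% district = 9.75% → €13.12
Phone case €36.13: everything else → 7.25% + 3% district = 10.25% → €3.70
Burrito bowl €11.40: restaurant meals → 6.75% + 1.5% district = 8.25% → €0.94
Cookbook €40.38: books and periodicals → 8.25% + 1% district = 9.25% → €3.74
Cold medicine €11.96: over-the-counter medicine → 0% + 0% district = 0% → €0.00
Subtotal = €803.55; tax = €76.77; total due = €880.32

€880.32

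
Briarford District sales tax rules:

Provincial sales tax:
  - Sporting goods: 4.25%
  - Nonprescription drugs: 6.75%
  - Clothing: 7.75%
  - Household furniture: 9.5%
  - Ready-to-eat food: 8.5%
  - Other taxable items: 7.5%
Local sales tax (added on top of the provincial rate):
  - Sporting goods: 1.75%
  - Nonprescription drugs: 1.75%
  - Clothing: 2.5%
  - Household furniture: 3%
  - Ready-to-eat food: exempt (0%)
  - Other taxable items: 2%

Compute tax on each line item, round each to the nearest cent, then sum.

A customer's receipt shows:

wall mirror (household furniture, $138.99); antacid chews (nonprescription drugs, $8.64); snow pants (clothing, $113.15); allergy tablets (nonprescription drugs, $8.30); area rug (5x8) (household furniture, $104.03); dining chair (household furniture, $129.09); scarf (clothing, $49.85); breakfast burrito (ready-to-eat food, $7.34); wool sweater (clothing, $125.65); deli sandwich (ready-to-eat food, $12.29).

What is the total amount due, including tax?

$776.53

Wall mirror $138.99: household furniture → 9.5% + 3% local = 12.5% → $17.37
Antacid chews $8.64: nonprescription drugs → 6.75% + 1.75% local = 8.5% → $0.73
Snow pants $113.15: clothing → 7.75% + 2.5% local = 10.25% → $11.60
Allergy tablets $8.30: nonprescription drugs → 6.75% + 1.75% local = 8.5% → $0.71
Area rug (5x8) $104.03: household furniture → 9.5% + 3% local = 12.5% → $13.00
Dining chair $129.09: household furniture → 9.5% + 3% local = 12.5% → $16.14
Scarf $49.85: clothing → 7.75% + 2.5% local = 10.25% → $5.11
Breakfast burrito $7.34: ready-to-eat food → 8.5% + 0% local = 8.5% → $0.62
Wool sweater $125.65: clothing → 7.75% + 2.5% local = 10.25% → $12.88
Deli sandwich $12.29: ready-to-eat food → 8.5% + 0% local = 8.5% → $1.04
Subtotal = $697.33; tax = $79.20; total due = $776.53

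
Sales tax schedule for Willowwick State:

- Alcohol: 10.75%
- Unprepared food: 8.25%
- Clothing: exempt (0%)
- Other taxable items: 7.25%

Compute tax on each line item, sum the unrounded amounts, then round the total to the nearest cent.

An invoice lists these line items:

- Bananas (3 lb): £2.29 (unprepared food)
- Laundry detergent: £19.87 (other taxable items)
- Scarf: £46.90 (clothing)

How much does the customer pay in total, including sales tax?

£70.69

Bananas (3 lb) £2.29: unprepared food → 8.25% → £0.188925
Laundry detergent £19.87: other taxable items → 7.25% → £1.440575
Scarf £46.90: clothing → 0% → £0.00
Subtotal = £69.06; unrounded tax = £1.6295 → £1.63; total due = £70.69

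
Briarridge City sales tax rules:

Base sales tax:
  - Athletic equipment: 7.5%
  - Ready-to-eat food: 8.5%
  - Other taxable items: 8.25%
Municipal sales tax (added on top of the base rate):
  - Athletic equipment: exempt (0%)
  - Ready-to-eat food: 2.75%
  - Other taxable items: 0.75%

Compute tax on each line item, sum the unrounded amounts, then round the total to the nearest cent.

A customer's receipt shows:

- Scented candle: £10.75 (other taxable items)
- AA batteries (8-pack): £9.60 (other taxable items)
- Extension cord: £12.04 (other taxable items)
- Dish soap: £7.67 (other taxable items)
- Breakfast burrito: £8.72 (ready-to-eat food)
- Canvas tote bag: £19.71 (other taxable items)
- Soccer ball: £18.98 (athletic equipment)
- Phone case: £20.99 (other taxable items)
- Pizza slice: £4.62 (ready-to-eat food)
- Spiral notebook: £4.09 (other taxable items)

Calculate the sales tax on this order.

Scented candle £10.75: other taxable items → 8.25% + 0.75% municipal = 9% → £0.9675
AA batteries (8-pack) £9.60: other taxable items → 8.25% + 0.75% municipal = 9% → £0.864
Extension cord £12.04: other taxable items → 8.25% + 0.75% municipal = 9% → £1.0836
Dish soap £7.67: other taxable items → 8.25% + 0.75% municipal = 9% → £0.6903
Breakfast burrito £8.72: ready-to-eat food → 8.5% + 2.75% municipal = 11.25% → £0.981
Canvas tote bag £19.71: other taxable items → 8.25% + 0.75% municipal = 9% → £1.7739
Soccer ball £18.98: athletic equipment → 7.5% + 0% municipal = 7.5% → £1.4235
Phone case £20.99: other taxable items → 8.25% + 0.75% municipal = 9% → £1.8891
Pizza slice £4.62: ready-to-eat food → 8.5% + 2.75% municipal = 11.25% → £0.51975
Spiral notebook £4.09: other taxable items → 8.25% + 0.75% municipal = 9% → £0.3681
Unrounded tax sum = £10.56075 → £10.56

£10.56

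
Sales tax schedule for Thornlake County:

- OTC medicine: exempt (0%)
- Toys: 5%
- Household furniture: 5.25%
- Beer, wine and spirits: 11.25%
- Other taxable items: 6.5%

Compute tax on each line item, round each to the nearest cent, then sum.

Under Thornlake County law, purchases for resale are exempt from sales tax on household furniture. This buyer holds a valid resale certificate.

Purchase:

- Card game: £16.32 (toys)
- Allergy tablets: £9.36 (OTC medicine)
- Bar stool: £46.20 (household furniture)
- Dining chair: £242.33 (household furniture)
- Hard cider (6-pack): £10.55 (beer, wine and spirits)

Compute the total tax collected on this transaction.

Card game £16.32: toys → 5% → £0.82
Allergy tablets £9.36: OTC medicine → 0% → £0.00
Bar stool £46.20: household furniture, buyer-exempt → 0% → £0.00
Dining chair £242.33: household furniture, buyer-exempt → 0% → £0.00
Hard cider (6-pack) £10.55: beer, wine and spirits → 11.25% → £1.19
Total tax = £0.82 + £1.19 = £2.01

£2.01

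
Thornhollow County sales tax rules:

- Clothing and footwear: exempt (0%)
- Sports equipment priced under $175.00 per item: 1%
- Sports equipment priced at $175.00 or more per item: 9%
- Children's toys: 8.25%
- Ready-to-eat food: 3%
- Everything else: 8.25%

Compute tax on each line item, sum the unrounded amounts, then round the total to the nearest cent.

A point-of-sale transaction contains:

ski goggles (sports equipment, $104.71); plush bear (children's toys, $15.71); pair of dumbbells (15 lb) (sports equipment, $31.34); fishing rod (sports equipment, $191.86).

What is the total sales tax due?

$19.92

Ski goggles $104.71: sports equipment, under $175.00 → 1% → $1.0471
Plush bear $15.71: children's toys → 8.25% → $1.296075
Pair of dumbbells (15 lb) $31.34: sports equipment, under $175.00 → 1% → $0.3134
Fishing rod $191.86: sports equipment, $175.00 or more → 9% → $17.2674
Unrounded tax sum = $19.923975 → $19.92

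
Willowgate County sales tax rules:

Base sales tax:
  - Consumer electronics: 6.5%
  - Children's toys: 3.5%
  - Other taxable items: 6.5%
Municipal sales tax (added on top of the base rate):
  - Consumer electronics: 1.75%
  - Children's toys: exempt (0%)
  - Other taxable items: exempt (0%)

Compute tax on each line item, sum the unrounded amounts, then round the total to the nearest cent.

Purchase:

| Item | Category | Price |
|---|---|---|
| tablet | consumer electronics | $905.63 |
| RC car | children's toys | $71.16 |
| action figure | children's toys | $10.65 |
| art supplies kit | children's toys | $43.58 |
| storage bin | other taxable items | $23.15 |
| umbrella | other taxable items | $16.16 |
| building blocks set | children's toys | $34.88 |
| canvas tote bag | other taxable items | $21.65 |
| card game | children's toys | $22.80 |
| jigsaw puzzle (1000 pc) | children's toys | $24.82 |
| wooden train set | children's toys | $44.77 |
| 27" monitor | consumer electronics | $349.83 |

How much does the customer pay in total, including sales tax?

$1685.46

Tablet $905.63: consumer electronics → 6.5% + 1.75% municipal = 8.25% → $74.714475
RC car $71.16: children's toys → 3.5% + 0% municipal = 3.5% → $2.4906
Action figure $10.65: children's toys → 3.5% + 0% municipal = 3.5% → $0.37275
Art supplies kit $43.58: children's toys → 3.5% + 0% municipal = 3.5% → $1.5253
Storage bin $23.15: other taxable items → 6.5% + 0% municipal = 6.5% → $1.50475
Umbrella $16.16: other taxable items → 6.5% + 0% municipal = 6.5% → $1.0504
Building blocks set $34.88: children's toys → 3.5% + 0% municipal = 3.5% → $1.2208
Canvas tote bag $21.65: other taxable items → 6.5% + 0% municipal = 6.5% → $1.40725
Card game $22.80: children's toys → 3.5% + 0% municipal = 3.5% → $0.798
Jigsaw puzzle (1000 pc) $24.82: children's toys → 3.5% + 0% municipal = 3.5% → $0.8687
Wooden train set $44.77: children's toys → 3.5% + 0% municipal = 3.5% → $1.56695
27" monitor $349.83: consumer electronics → 6.5% + 1.75% municipal = 8.25% → $28.860975
Subtotal = $1569.08; unrounded tax = $116.38095 → $116.38; total due = $1685.46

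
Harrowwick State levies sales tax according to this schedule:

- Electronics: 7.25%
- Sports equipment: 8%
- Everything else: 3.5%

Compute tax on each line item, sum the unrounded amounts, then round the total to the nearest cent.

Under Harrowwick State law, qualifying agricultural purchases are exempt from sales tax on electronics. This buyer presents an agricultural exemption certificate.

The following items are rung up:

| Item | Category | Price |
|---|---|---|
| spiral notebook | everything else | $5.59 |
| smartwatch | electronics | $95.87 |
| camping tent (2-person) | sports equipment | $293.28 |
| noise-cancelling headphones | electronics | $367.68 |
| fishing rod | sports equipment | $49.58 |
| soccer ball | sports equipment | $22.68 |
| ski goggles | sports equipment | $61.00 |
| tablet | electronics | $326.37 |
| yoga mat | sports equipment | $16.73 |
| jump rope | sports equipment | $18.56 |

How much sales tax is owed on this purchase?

Spiral notebook $5.59: everything else → 3.5% → $0.19565
Smartwatch $95.87: electronics, buyer-exempt → 0% → $0.00
Camping tent (2-person) $293.28: sports equipment → 8% → $23.4624
Noise-cancelling headphones $367.68: electronics, buyer-exempt → 0% → $0.00
Fishing rod $49.58: sports equipment → 8% → $3.9664
Soccer ball $22.68: sports equipment → 8% → $1.8144
Ski goggles $61.00: sports equipment → 8% → $4.88
Tablet $326.37: electronics, buyer-exempt → 0% → $0.00
Yoga mat $16.73: sports equipment → 8% → $1.3384
Jump rope $18.56: sports equipment → 8% → $1.4848
Unrounded tax sum = $37.14205 → $37.14

$37.14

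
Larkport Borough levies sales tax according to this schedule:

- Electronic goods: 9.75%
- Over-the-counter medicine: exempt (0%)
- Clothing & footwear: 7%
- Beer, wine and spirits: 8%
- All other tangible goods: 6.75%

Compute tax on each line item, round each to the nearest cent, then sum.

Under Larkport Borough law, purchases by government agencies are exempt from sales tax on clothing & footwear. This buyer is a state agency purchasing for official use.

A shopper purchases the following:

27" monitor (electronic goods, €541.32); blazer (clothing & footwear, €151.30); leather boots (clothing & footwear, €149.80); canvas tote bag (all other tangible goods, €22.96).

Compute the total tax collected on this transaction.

27" monitor €541.32: electronic goods → 9.75% → €52.78
Blazer €151.30: clothing & footwear, buyer-exempt → 0% → €0.00
Leather boots €149.80: clothing & footwear, buyer-exempt → 0% → €0.00
Canvas tote bag €22.96: all other tangible goods → 6.75% → €1.55
Total tax = €52.78 + €1.55 = €54.33

€54.33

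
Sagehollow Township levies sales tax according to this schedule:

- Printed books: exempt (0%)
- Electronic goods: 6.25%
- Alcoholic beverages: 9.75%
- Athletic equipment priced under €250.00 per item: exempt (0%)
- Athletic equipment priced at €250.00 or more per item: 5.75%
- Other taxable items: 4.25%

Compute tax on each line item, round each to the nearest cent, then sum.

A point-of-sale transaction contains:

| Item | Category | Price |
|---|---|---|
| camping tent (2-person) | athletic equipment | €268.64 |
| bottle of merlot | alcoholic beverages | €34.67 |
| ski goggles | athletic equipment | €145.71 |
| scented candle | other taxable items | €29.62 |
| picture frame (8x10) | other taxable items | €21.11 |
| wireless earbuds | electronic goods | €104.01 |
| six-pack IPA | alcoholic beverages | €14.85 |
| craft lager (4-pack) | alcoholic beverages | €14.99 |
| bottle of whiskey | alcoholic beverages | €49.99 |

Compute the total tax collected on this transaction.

Camping tent (2-person) €268.64: athletic equipment, €250.00 or more → 5.75% → €15.45
Bottle of merlot €34.67: alcoholic beverages → 9.75% → €3.38
Ski goggles €145.71: athletic equipment, under €250.00 → 0% → €0.00
Scented candle €29.62: other taxable items → 4.25% → €1.26
Picture frame (8x10) €21.11: other taxable items → 4.25% → €0.90
Wireless earbuds €104.01: electronic goods → 6.25% → €6.50
Six-pack IPA €14.85: alcoholic beverages → 9.75% → €1.45
Craft lager (4-pack) €14.99: alcoholic beverages → 9.75% → €1.46
Bottle of whiskey €49.99: alcoholic beverages → 9.75% → €4.87
Total tax = €15.45 + €3.38 + €1.26 + €0.90 + €6.50 + €1.45 + €1.46 + €4.87 = €35.27

€35.27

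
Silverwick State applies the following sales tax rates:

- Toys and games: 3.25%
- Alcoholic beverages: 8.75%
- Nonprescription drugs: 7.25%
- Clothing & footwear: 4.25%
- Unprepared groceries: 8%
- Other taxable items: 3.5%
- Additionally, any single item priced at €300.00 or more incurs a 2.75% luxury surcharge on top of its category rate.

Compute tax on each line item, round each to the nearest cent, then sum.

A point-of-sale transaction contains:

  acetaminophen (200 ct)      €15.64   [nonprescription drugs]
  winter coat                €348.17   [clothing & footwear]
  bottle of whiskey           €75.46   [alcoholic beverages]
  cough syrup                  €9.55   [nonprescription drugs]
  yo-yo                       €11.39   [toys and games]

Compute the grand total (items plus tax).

€493.37

Acetaminophen (200 ct) €15.64: nonprescription drugs → 7.25% → €1.13
Winter coat €348.17: clothing & footwear → 4.25% + 2.75% surcharge = 7% → €24.37
Bottle of whiskey €75.46: alcoholic beverages → 8.75% → €6.60
Cough syrup €9.55: nonprescription drugs → 7.25% → €0.69
Yo-yo €11.39: toys and games → 3.25% → €0.37
Subtotal = €460.21; tax = €33.16; total due = €493.37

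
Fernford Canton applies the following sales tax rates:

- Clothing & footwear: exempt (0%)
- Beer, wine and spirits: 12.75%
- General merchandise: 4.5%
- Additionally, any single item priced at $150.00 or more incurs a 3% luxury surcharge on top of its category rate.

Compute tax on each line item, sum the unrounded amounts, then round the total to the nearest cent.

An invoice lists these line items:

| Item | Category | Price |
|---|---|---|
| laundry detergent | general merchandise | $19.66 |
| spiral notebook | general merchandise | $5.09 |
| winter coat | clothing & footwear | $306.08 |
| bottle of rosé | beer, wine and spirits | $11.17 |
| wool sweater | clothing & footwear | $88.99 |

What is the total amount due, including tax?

Laundry detergent $19.66: general merchandise → 4.5% → $0.8847
Spiral notebook $5.09: general merchandise → 4.5% → $0.22905
Winter coat $306.08: clothing & footwear → 0% + 3% surcharge = 3% → $9.1824
Bottle of rosé $11.17: beer, wine and spirits → 12.75% → $1.424175
Wool sweater $88.99: clothing & footwear → 0% → $0.00
Subtotal = $430.99; unrounded tax = $11.720325 → $11.72; total due = $442.71

$442.71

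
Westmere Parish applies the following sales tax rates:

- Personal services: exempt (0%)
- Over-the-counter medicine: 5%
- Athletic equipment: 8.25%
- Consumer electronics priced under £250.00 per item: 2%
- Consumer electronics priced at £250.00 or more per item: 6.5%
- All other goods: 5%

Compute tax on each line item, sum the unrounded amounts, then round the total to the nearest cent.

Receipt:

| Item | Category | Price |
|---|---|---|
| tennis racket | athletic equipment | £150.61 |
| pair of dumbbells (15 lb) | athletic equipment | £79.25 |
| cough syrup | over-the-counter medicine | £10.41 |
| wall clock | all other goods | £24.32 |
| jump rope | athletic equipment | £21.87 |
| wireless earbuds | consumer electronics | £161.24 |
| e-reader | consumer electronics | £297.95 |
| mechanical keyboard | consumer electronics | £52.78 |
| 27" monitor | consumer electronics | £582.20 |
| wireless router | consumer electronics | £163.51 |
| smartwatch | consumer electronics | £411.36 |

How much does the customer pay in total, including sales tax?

£2069.50

Tennis racket £150.61: athletic equipment → 8.25% → £12.425325
Pair of dumbbells (15 lb) £79.25: athletic equipment → 8.25% → £6.538125
Cough syrup £10.41: over-the-counter medicine → 5% → £0.5205
Wall clock £24.32: all other goods → 5% → £1.216
Jump rope £21.87: athletic equipment → 8.25% → £1.804275
Wireless earbuds £161.24: consumer electronics, under £250.00 → 2% → £3.2248
E-reader £297.95: consumer electronics, £250.00 or more → 6.5% → £19.36675
Mechanical keyboard £52.78: consumer electronics, under £250.00 → 2% → £1.0556
27" monitor £582.20: consumer electronics, £250.00 or more → 6.5% → £37.843
Wireless router £163.51: consumer electronics, under £250.00 → 2% → £3.2702
Smartwatch £411.36: consumer electronics, £250.00 or more → 6.5% → £26.7384
Subtotal = £1955.50; unrounded tax = £114.002975 → £114.00; total due = £2069.50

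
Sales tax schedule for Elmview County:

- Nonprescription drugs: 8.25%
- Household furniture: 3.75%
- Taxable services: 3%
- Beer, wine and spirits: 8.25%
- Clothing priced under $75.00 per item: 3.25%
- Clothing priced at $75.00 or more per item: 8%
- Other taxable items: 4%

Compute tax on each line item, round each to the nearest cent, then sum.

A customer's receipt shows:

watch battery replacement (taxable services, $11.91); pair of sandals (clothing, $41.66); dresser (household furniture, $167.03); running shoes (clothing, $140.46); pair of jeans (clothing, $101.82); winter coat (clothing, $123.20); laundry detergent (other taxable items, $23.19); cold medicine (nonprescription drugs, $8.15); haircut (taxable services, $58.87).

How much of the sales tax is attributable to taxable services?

$2.13

Watch battery replacement $11.91: taxable services → 3% → $0.36
Haircut $58.87: taxable services → 3% → $1.77
Tax on taxable services = $0.36 + $1.77 = $2.13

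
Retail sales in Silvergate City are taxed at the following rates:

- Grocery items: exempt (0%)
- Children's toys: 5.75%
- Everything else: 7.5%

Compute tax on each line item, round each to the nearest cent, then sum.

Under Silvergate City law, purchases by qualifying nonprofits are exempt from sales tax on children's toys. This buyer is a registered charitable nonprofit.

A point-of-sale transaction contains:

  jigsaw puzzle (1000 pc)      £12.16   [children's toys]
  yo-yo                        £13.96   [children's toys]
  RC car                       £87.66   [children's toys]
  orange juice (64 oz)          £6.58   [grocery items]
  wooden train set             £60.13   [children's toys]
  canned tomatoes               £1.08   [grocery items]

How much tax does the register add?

£0.00

Jigsaw puzzle (1000 pc) £12.16: children's toys, buyer-exempt → 0% → £0.00
Yo-yo £13.96: children's toys, buyer-exempt → 0% → £0.00
RC car £87.66: children's toys, buyer-exempt → 0% → £0.00
Orange juice (64 oz) £6.58: grocery items → 0% → £0.00
Wooden train set £60.13: children's toys, buyer-exempt → 0% → £0.00
Canned tomatoes £1.08: grocery items → 0% → £0.00
Total tax = £0.00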